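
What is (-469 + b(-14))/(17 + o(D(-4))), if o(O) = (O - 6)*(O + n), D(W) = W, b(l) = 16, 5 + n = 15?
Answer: 453/43 ≈ 10.535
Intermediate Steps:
n = 10 (n = -5 + 15 = 10)
o(O) = (-6 + O)*(10 + O) (o(O) = (O - 6)*(O + 10) = (-6 + O)*(10 + O))
(-469 + b(-14))/(17 + o(D(-4))) = (-469 + 16)/(17 + (-60 + (-4)² + 4*(-4))) = -453/(17 + (-60 + 16 - 16)) = -453/(17 - 60) = -453/(-43) = -453*(-1/43) = 453/43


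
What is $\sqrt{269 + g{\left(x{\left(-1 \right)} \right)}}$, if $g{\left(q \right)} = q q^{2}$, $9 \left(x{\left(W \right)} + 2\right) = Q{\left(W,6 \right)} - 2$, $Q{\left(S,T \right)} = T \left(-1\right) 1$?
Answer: $\frac{5 \sqrt{7141}}{27} \approx 15.649$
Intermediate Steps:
$Q{\left(S,T \right)} = - T$ ($Q{\left(S,T \right)} = - T 1 = - T$)
$x{\left(W \right)} = - \frac{26}{9}$ ($x{\left(W \right)} = -2 + \frac{\left(-1\right) 6 - 2}{9} = -2 + \frac{-6 - 2}{9} = -2 + \frac{1}{9} \left(-8\right) = -2 - \frac{8}{9} = - \frac{26}{9}$)
$g{\left(q \right)} = q^{3}$
$\sqrt{269 + g{\left(x{\left(-1 \right)} \right)}} = \sqrt{269 + \left(- \frac{26}{9}\right)^{3}} = \sqrt{269 - \frac{17576}{729}} = \sqrt{\frac{178525}{729}} = \frac{5 \sqrt{7141}}{27}$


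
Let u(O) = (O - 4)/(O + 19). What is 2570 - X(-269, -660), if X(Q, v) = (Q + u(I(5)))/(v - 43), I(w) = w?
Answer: 43354585/16872 ≈ 2569.6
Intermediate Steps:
u(O) = (-4 + O)/(19 + O)
X(Q, v) = (1/24 + Q)/(-43 + v) (X(Q, v) = (Q + (-4 + 5)/(19 + 5))/(v - 43) = (Q + 1/24)/(-43 + v) = (1/24 + Q)/(-43 + v))
2570 - X(-269, -660) = 2570 - (1/24 - 269)/(-43 - 660) = 2570 - (-6455)/((-703)*24) = 2570 - (-1)*(-6455)/(703*24) = 2570 - 1*6455/16872 = 2570 - 6455/16872 = 43354585/16872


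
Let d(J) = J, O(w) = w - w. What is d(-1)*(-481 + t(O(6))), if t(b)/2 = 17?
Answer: 447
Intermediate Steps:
O(w) = 0
t(b) = 34 (t(b) = 2*17 = 34)
d(-1)*(-481 + t(O(6))) = -(-481 + 34) = -1*(-447) = 447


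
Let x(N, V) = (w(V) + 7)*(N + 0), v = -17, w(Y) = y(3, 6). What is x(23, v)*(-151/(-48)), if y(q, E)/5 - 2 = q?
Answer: 6946/3 ≈ 2315.3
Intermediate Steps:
y(q, E) = 10 + 5*q
w(Y) = 25 (w(Y) = 10 + 5*3 = 10 + 15 = 25)
x(N, V) = 32*N (x(N, V) = (25 + 7)*(N + 0) = 32*N)
x(23, v)*(-151/(-48)) = (32*23)*(-151/(-48)) = 736*(-151*(-1/48)) = 736*(151/48) = 6946/3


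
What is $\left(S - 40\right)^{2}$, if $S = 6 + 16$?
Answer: $324$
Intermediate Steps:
$S = 22$
$\left(S - 40\right)^{2} = \left(22 - 40\right)^{2} = \left(-18\right)^{2} = 324$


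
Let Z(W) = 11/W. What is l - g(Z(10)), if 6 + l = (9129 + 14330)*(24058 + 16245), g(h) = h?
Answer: 9454680699/10 ≈ 9.4547e+8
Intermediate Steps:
l = 945468071 (l = -6 + (9129 + 14330)*(24058 + 16245) = -6 + 23459*40303 = -6 + 945468077 = 945468071)
l - g(Z(10)) = 945468071 - 11/10 = 9454680699/10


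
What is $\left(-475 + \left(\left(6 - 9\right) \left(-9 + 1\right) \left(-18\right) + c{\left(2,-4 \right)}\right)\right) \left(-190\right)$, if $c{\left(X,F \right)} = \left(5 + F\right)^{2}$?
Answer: $172140$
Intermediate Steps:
$\left(-475 + \left(\left(6 - 9\right) \left(-9 + 1\right) \left(-18\right) + c{\left(2,-4 \right)}\right)\right) \left(-190\right) = \left(-475 + \left(\left(6 - 9\right) \left(-9 + 1\right) \left(-18\right) + \left(5 - 4\right)^{2}\right)\right) \left(-190\right) = \left(-475 + \left(\left(-3\right) \left(-8\right) \left(-18\right) + 1^{2}\right)\right) \left(-190\right) = \left(-475 + \left(24 \left(-18\right) + 1\right)\right) \left(-190\right) = \left(-475 + \left(-432 + 1\right)\right) \left(-190\right) = \left(-475 - 431\right) \left(-190\right) = \left(-906\right) \left(-190\right) = 172140$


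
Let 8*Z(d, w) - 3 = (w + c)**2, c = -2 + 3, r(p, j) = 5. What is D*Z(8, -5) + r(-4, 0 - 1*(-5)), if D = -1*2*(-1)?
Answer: 39/4 ≈ 9.7500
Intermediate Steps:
c = 1
D = 2 (D = -2*(-1) = 2)
Z(d, w) = 3/8 + (1 + w)**2/8 (Z(d, w) = 3/8 + (w + 1)**2/8 = 3/8 + (1 + w)**2/8)
D*Z(8, -5) + r(-4, 0 - 1*(-5)) = 2*(3/8 + (1 - 5)**2/8) + 5 = 2*(3/8 + (1/8)*(-4)**2) + 5 = 2*(3/8 + (1/8)*16) + 5 = 2*(3/8 + 2) + 5 = 2*(19/8) + 5 = 19/4 + 5 = 39/4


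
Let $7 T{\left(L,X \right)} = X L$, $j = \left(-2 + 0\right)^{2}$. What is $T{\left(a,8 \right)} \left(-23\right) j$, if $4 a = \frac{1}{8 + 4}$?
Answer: $- \frac{46}{21} \approx -2.1905$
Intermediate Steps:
$j = 4$ ($j = \left(-2\right)^{2} = 4$)
$a = \frac{1}{48}$ ($a = \frac{1}{4 \left(8 + 4\right)} = \frac{1}{4 \cdot 12} = \frac{1}{4} \cdot \frac{1}{12} = \frac{1}{48} \approx 0.020833$)
$T{\left(L,X \right)} = \frac{L X}{7}$ ($T{\left(L,X \right)} = \frac{X L}{7} = \frac{L X}{7}$)
$T{\left(a,8 \right)} \left(-23\right) j = \frac{1}{7} \cdot \frac{1}{48} \cdot 8 \left(-23\right) 4 = \frac{1}{42} \left(-23\right) 4 = \left(- \frac{23}{42}\right) 4 = - \frac{46}{21}$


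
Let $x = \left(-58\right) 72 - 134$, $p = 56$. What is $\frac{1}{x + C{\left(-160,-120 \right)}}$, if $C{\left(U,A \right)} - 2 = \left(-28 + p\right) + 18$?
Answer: $- \frac{1}{4262} \approx -0.00023463$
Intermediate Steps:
$C{\left(U,A \right)} = 48$ ($C{\left(U,A \right)} = 2 + \left(\left(-28 + 56\right) + 18\right) = 2 + \left(28 + 18\right) = 2 + 46 = 48$)
$x = -4310$ ($x = -4176 - 134 = -4310$)
$\frac{1}{x + C{\left(-160,-120 \right)}} = \frac{1}{-4310 + 48} = \frac{1}{-4262} = - \frac{1}{4262}$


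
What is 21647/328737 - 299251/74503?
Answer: -96762109546/24491892711 ≈ -3.9508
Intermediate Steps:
21647/328737 - 299251/74503 = -96762109546/24491892711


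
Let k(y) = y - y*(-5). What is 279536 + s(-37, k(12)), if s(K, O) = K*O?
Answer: 276872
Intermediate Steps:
k(y) = 6*y (k(y) = y + 5*y = 6*y)
279536 + s(-37, k(12)) = 279536 - 222*12 = 279536 - 37*72 = 279536 - 2664 = 276872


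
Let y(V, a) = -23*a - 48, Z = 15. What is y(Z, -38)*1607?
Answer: 1327382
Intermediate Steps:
y(V, a) = -48 - 23*a
y(Z, -38)*1607 = (-48 - 23*(-38))*1607 = (-48 + 874)*1607 = 826*1607 = 1327382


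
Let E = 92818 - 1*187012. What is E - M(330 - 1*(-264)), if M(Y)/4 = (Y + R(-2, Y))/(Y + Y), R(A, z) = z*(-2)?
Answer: -94192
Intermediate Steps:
R(A, z) = -2*z
E = -94194 (E = 92818 - 187012 = -94194)
M(Y) = -2 (M(Y) = 4*((Y - 2*Y)/(Y + Y)) = 4*((-Y)/((2*Y))) = 4*((-Y)*(1/(2*Y))) = 4*(-1/2) = -2)
E - M(330 - 1*(-264)) = -94194 - 1*(-2) = -94194 + 2 = -94192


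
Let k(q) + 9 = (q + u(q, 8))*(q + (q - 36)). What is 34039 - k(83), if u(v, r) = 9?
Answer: 22088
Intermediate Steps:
k(q) = -9 + (-36 + 2*q)*(9 + q) (k(q) = -9 + (q + 9)*(q + (q - 36)) = -9 + (9 + q)*(q + (-36 + q)) = -9 + (9 + q)*(-36 + 2*q) = -9 + (-36 + 2*q)*(9 + q))
34039 - k(83) = 34039 - (-333 - 18*83 + 2*83²) = 34039 - (-333 - 1494 + 2*6889) = 34039 - (-333 - 1494 + 13778) = 34039 - 1*11951 = 34039 - 11951 = 22088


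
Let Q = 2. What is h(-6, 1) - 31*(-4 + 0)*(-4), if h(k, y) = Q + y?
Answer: -493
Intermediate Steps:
h(k, y) = 2 + y
h(-6, 1) - 31*(-4 + 0)*(-4) = (2 + 1) - 31*(-4 + 0)*(-4) = 3 - (-124)*(-4) = 3 - 31*16 = 3 - 496 = -493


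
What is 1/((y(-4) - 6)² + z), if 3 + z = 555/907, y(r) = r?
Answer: 907/88534 ≈ 0.010245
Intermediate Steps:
z = -2166/907 (z = -3 + 555/907 = -2166/907 ≈ -2.3881)
1/((y(-4) - 6)² + z) = 1/((-4 - 6)² - 2166/907) = 1/((-10)² - 2166/907) = 1/(100 - 2166/907) = 1/(88534/907) = 907/88534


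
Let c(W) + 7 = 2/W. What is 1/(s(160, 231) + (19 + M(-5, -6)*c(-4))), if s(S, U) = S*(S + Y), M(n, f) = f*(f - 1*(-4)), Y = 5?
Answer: 1/26329 ≈ 3.7981e-5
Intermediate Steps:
c(W) = -7 + 2/W
M(n, f) = f*(4 + f) (M(n, f) = f*(f + 4) = f*(4 + f))
s(S, U) = S*(5 + S) (s(S, U) = S*(S + 5) = S*(5 + S))
1/(s(160, 231) + (19 + M(-5, -6)*c(-4))) = 1/(160*(5 + 160) + (19 + (-6*(4 - 6))*(-7 + 2/(-4)))) = 1/(160*165 + (19 + (-6*(-2))*(-7 + 2*(-1/4)))) = 1/(26400 + (19 + 12*(-7 - 1/2))) = 1/(26400 + (19 + 12*(-15/2))) = 1/(26400 + (19 - 90)) = 1/(26400 - 71) = 1/26329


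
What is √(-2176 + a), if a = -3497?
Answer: I*√5673 ≈ 75.319*I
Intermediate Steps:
√(-2176 + a) = √(-2176 - 3497) = √(-5673) = I*√5673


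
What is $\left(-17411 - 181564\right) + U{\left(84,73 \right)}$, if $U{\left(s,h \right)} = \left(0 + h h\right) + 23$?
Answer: $-193623$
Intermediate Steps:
$U{\left(s,h \right)} = 23 + h^{2}$ ($U{\left(s,h \right)} = \left(0 + h^{2}\right) + 23 = h^{2} + 23 = 23 + h^{2}$)
$\left(-17411 - 181564\right) + U{\left(84,73 \right)} = \left(-17411 - 181564\right) + \left(23 + 73^{2}\right) = -198975 + \left(23 + 5329\right) = -198975 + 5352 = -193623$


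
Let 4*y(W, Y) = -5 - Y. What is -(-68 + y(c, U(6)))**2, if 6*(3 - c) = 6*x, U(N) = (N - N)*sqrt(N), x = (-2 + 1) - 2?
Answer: -76729/16 ≈ -4795.6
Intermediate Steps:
x = -3 (x = -1 - 2 = -3)
U(N) = 0 (U(N) = 0*sqrt(N) = 0)
c = 6 (c = 3 - (-3) = 3 - 1/6*(-18) = 3 + 3 = 6)
y(W, Y) = -5/4 - Y/4 (y(W, Y) = (-5 - Y)/4 = -5/4 - Y/4)
-(-68 + y(c, U(6)))**2 = -(-68 + (-5/4 - 1/4*0))**2 = -(-68 + (-5/4 + 0))**2 = -(-68 - 5/4)**2 = -(-277/4)**2 = -1*76729/16 = -76729/16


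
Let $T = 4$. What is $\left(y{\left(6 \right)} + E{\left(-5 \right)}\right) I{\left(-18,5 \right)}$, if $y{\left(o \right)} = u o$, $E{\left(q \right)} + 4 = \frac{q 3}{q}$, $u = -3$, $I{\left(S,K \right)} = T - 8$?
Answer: $76$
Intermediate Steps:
$I{\left(S,K \right)} = -4$ ($I{\left(S,K \right)} = 4 - 8 = -4$)
$E{\left(q \right)} = -1$ ($E{\left(q \right)} = -4 + \frac{q 3}{q} = -4 + \frac{3 q}{q} = -4 + 3 = -1$)
$y{\left(o \right)} = - 3 o$
$\left(y{\left(6 \right)} + E{\left(-5 \right)}\right) I{\left(-18,5 \right)} = \left(\left(-3\right) 6 - 1\right) \left(-4\right) = \left(-18 - 1\right) \left(-4\right) = \left(-19\right) \left(-4\right) = 76$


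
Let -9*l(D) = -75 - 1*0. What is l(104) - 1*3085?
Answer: -9230/3 ≈ -3076.7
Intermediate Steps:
l(D) = 25/3 (l(D) = -(-75 - 1*0)/9 = -(-75 + 0)/9 = -1/9*(-75) = 25/3)
l(104) - 1*3085 = 25/3 - 1*3085 = 25/3 - 3085 = -9230/3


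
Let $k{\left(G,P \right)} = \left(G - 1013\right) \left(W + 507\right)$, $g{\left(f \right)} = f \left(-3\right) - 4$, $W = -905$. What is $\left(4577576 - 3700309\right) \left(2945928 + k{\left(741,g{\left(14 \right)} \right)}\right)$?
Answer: $2679334835128$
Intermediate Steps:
$g{\left(f \right)} = -4 - 3 f$ ($g{\left(f \right)} = - 3 f - 4 = -4 - 3 f$)
$k{\left(G,P \right)} = 403174 - 398 G$ ($k{\left(G,P \right)} = \left(G - 1013\right) \left(-905 + 507\right) = \left(-1013 + G\right) \left(-398\right) = 403174 - 398 G$)
$\left(4577576 - 3700309\right) \left(2945928 + k{\left(741,g{\left(14 \right)} \right)}\right) = \left(4577576 - 3700309\right) \left(2945928 + \left(403174 - 294918\right)\right) = 877267 \left(2945928 + \left(403174 - 294918\right)\right) = 877267 \left(2945928 + 108256\right) = 877267 \cdot 3054184 = 2679334835128$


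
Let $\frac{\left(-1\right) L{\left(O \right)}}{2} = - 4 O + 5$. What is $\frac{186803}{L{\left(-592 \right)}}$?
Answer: $- \frac{186803}{4746} \approx -39.36$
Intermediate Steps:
$L{\left(O \right)} = -10 + 8 O$ ($L{\left(O \right)} = - 2 \left(- 4 O + 5\right) = - 2 \left(5 - 4 O\right) = -10 + 8 O$)
$\frac{186803}{L{\left(-592 \right)}} = \frac{186803}{-10 + 8 \left(-592\right)} = \frac{186803}{-10 - 4736} = \frac{186803}{-4746} = 186803 \left(- \frac{1}{4746}\right) = - \frac{186803}{4746}$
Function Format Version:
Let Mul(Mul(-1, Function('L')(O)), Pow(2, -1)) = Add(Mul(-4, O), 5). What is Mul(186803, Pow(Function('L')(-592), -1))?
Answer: Rational(-186803, 4746) ≈ -39.360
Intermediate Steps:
Function('L')(O) = Add(-10, Mul(8, O)) (Function('L')(O) = Mul(-2, Add(Mul(-4, O), 5)) = Mul(-2, Add(5, Mul(-4, O))) = Add(-10, Mul(8, O)))
Mul(186803, Pow(Function('L')(-592), -1)) = Mul(186803, Pow(Add(-10, Mul(8, -592)), -1)) = Mul(186803, Pow(Add(-10, -4736), -1)) = Mul(186803, Pow(-4746, -1)) = Mul(186803, Rational(-1, 4746)) = Rational(-186803, 4746)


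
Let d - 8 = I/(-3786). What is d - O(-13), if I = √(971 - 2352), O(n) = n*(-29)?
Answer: -369 - I*√1381/3786 ≈ -369.0 - 0.0098156*I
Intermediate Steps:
O(n) = -29*n
I = I*√1381 (I = √(-1381) = I*√1381 ≈ 37.162*I)
d = 8 - I*√1381/3786 (d = 8 + (I*√1381)/(-3786) = 8 + (I*√1381)*(-1/3786) = 8 - I*√1381/3786 ≈ 8.0 - 0.0098156*I)
d - O(-13) = (8 - I*√1381/3786) - (-29)*(-13) = (8 - I*√1381/3786) - 1*377 = (8 - I*√1381/3786) - 377 = -369 - I*√1381/3786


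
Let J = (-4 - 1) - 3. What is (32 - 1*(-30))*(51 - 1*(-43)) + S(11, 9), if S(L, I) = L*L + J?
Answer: 5941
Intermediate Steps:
J = -8 (J = -5 - 3 = -8)
S(L, I) = -8 + L² (S(L, I) = L*L - 8 = L² - 8 = -8 + L²)
(32 - 1*(-30))*(51 - 1*(-43)) + S(11, 9) = (32 - 1*(-30))*(51 - 1*(-43)) + (-8 + 11²) = (32 + 30)*(51 + 43) + (-8 + 121) = 62*94 + 113 = 5828 + 113 = 5941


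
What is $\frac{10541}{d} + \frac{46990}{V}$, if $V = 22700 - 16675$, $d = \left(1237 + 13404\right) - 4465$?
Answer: $\frac{108335953}{12262080} \approx 8.835$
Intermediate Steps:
$d = 10176$ ($d = 14641 - 4465 = 10176$)
$V = 6025$ ($V = 22700 - 16675 = 6025$)
$\frac{10541}{d} + \frac{46990}{V} = \frac{10541}{10176} + \frac{46990}{6025} = 10541 \cdot \frac{1}{10176} + 46990 \cdot \frac{1}{6025} = \frac{10541}{10176} + \frac{9398}{1205} = \frac{108335953}{12262080}$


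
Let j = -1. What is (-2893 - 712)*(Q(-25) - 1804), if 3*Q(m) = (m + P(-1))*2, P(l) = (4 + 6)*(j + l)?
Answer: 6611570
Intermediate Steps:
P(l) = -10 + 10*l (P(l) = (4 + 6)*(-1 + l) = 10*(-1 + l) = -10 + 10*l)
Q(m) = -40/3 + 2*m/3 (Q(m) = ((m + (-10 + 10*(-1)))*2)/3 = ((m + (-10 - 10))*2)/3 = ((m - 20)*2)/3 = ((-20 + m)*2)/3 = (-40 + 2*m)/3 = -40/3 + 2*m/3)
(-2893 - 712)*(Q(-25) - 1804) = (-2893 - 712)*((-40/3 + (⅔)*(-25)) - 1804) = -3605*((-40/3 - 50/3) - 1804) = -3605*(-30 - 1804) = -3605*(-1834) = 6611570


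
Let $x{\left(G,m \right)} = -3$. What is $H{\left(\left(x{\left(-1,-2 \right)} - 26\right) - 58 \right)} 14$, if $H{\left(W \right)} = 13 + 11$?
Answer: $336$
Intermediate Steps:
$H{\left(W \right)} = 24$
$H{\left(\left(x{\left(-1,-2 \right)} - 26\right) - 58 \right)} 14 = 24 \cdot 14 = 336$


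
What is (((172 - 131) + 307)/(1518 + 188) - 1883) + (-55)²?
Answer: 974300/853 ≈ 1142.2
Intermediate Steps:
(((172 - 131) + 307)/(1518 + 188) - 1883) + (-55)² = ((41 + 307)/1706 - 1883) + 3025 = (348*(1/1706) - 1883) + 3025 = (174/853 - 1883) + 3025 = -1606025/853 + 3025 = 974300/853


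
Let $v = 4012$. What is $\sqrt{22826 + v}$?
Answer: $3 \sqrt{2982} \approx 163.82$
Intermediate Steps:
$\sqrt{22826 + v} = \sqrt{22826 + 4012} = \sqrt{26838} = 3 \sqrt{2982}$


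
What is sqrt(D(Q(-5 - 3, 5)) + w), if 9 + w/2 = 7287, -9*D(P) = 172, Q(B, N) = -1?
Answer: 4*sqrt(8177)/3 ≈ 120.57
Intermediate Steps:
D(P) = -172/9 (D(P) = -1/9*172 = -172/9)
w = 14556 (w = -18 + 2*7287 = -18 + 14574 = 14556)
sqrt(D(Q(-5 - 3, 5)) + w) = sqrt(-172/9 + 14556) = sqrt(130832/9) = 4*sqrt(8177)/3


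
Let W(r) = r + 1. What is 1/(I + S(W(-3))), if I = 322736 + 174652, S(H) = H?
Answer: 1/497386 ≈ 2.0105e-6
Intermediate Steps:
W(r) = 1 + r
I = 497388
1/(I + S(W(-3))) = 1/(497388 + (1 - 3)) = 1/(497388 - 2) = 1/497386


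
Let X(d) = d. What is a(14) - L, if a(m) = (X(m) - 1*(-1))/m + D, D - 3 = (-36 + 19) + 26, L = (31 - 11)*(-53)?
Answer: 15023/14 ≈ 1073.1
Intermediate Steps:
L = -1060 (L = 20*(-53) = -1060)
D = 12 (D = 3 + ((-36 + 19) + 26) = 3 + (-17 + 26) = 3 + 9 = 12)
a(m) = 12 + (1 + m)/m (a(m) = (m - 1*(-1))/m + 12 = (m + 1)/m + 12 = (1 + m)/m + 12 = 12 + (1 + m)/m)
a(14) - L = (13 + 1/14) - 1*(-1060) = (13 + 1/14) + 1060 = 183/14 + 1060 = 15023/14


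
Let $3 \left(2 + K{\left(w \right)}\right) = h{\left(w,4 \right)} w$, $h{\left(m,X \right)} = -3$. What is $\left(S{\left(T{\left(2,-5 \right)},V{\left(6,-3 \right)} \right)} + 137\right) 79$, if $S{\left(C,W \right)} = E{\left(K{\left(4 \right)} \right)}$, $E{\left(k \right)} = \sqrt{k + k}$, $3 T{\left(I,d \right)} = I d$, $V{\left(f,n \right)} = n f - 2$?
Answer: $10823 + 158 i \sqrt{3} \approx 10823.0 + 273.66 i$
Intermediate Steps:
$V{\left(f,n \right)} = -2 + f n$ ($V{\left(f,n \right)} = f n - 2 = -2 + f n$)
$T{\left(I,d \right)} = \frac{I d}{3}$
$K{\left(w \right)} = -2 - w$ ($K{\left(w \right)} = -2 + \frac{\left(-3\right) w}{3} = -2 - w$)
$E{\left(k \right)} = \sqrt{2} \sqrt{k}$ ($E{\left(k \right)} = \sqrt{2 k} = \sqrt{2} \sqrt{k}$)
$S{\left(C,W \right)} = 2 i \sqrt{3}$ ($S{\left(C,W \right)} = \sqrt{2} \sqrt{-2 - 4} = \sqrt{2} \sqrt{-6} = \sqrt{2} i \sqrt{6} = 2 i \sqrt{3}$)
$\left(S{\left(T{\left(2,-5 \right)},V{\left(6,-3 \right)} \right)} + 137\right) 79 = \left(2 i \sqrt{3} + 137\right) 79 = \left(137 + 2 i \sqrt{3}\right) 79 = 10823 + 158 i \sqrt{3}$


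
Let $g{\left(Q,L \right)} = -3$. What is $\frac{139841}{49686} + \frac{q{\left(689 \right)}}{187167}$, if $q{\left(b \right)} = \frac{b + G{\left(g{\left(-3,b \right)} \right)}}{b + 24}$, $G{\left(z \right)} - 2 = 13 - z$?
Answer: $\frac{478508371967}{170015390454} \approx 2.8145$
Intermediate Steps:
$G{\left(z \right)} = 15 - z$ ($G{\left(z \right)} = 2 - \left(-13 + z\right) = 15 - z$)
$q{\left(b \right)} = \frac{18 + b}{24 + b}$ ($q{\left(b \right)} = \frac{b + \left(15 - -3\right)}{b + 24} = \frac{b + \left(15 + 3\right)}{24 + b} = \frac{b + 18}{24 + b} = \frac{18 + b}{24 + b}$)
$\frac{139841}{49686} + \frac{q{\left(689 \right)}}{187167} = \frac{139841}{49686} + \frac{\frac{1}{24 + 689} \left(18 + 689\right)}{187167} = 139841 \cdot \frac{1}{49686} + \frac{1}{713} \cdot 707 \cdot \frac{1}{187167} = \frac{10757}{3822} + \frac{1}{713} \cdot 707 \cdot \frac{1}{187167} = \frac{10757}{3822} + \frac{707}{713} \cdot \frac{1}{187167} = \frac{10757}{3822} + \frac{707}{133450071} = \frac{478508371967}{170015390454}$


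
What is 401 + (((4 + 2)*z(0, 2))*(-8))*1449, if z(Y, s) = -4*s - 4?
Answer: 835025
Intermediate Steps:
z(Y, s) = -4 - 4*s
401 + (((4 + 2)*z(0, 2))*(-8))*1449 = 401 + (((4 + 2)*(-4 - 4*2))*(-8))*1449 = 401 + ((6*(-4 - 8))*(-8))*1449 = 401 + ((6*(-12))*(-8))*1449 = 401 - 72*(-8)*1449 = 401 + 576*1449 = 401 + 834624 = 835025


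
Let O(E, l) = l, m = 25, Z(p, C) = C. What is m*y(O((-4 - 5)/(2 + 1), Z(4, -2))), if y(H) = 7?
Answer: 175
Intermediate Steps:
m*y(O((-4 - 5)/(2 + 1), Z(4, -2))) = 25*7 = 175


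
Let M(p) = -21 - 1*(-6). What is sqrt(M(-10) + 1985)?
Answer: sqrt(1970) ≈ 44.385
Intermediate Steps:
M(p) = -15 (M(p) = -21 + 6 = -15)
sqrt(M(-10) + 1985) = sqrt(-15 + 1985) = sqrt(1970)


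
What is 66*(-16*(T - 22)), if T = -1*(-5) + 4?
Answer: 13728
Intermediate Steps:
T = 9 (T = 5 + 4 = 9)
66*(-16*(T - 22)) = 66*(-16*(9 - 22)) = 66*(-16*(-13)) = 66*208 = 13728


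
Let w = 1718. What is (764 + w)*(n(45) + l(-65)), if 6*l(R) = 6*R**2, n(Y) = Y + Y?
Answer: 10709830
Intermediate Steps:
n(Y) = 2*Y
l(R) = R**2 (l(R) = (6*R**2)/6 = R**2)
(764 + w)*(n(45) + l(-65)) = (764 + 1718)*(2*45 + (-65)**2) = 2482*(90 + 4225) = 2482*4315 = 10709830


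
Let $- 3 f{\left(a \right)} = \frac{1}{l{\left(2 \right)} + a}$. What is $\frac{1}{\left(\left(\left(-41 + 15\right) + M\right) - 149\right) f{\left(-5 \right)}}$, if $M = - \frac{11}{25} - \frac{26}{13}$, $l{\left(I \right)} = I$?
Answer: $- \frac{225}{4436} \approx -0.050721$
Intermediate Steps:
$f{\left(a \right)} = - \frac{1}{3 \left(2 + a\right)}$
$M = - \frac{61}{25}$ ($M = \left(-11\right) \frac{1}{25} - 2 = - \frac{11}{25} - 2 = - \frac{61}{25} \approx -2.44$)
$\frac{1}{\left(\left(\left(-41 + 15\right) + M\right) - 149\right) f{\left(-5 \right)}} = \frac{1}{\left(\left(\left(-41 + 15\right) - \frac{61}{25}\right) - 149\right) \left(- \frac{1}{6 + 3 \left(-5\right)}\right)} = \frac{1}{\left(\left(-26 - \frac{61}{25}\right) - 149\right) \left(- \frac{1}{6 - 15}\right)} = \frac{1}{\left(- \frac{711}{25} - 149\right) \left(- \frac{1}{-9}\right)} = \frac{1}{\left(- \frac{4436}{25}\right) \left(\left(-1\right) \left(- \frac{1}{9}\right)\right)} = \frac{1}{\left(- \frac{4436}{25}\right) \frac{1}{9}} = \frac{1}{- \frac{4436}{225}} = - \frac{225}{4436}$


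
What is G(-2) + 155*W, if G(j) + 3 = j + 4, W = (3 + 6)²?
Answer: 12554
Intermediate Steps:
W = 81 (W = 9² = 81)
G(j) = 1 + j (G(j) = -3 + (j + 4) = -3 + (4 + j) = 1 + j)
G(-2) + 155*W = (1 - 2) + 155*81 = -1 + 12555 = 12554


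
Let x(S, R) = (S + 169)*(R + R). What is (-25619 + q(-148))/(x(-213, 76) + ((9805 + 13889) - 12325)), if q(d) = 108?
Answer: -25511/4681 ≈ -5.4499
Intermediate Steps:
x(S, R) = 2*R*(169 + S) (x(S, R) = (169 + S)*(2*R) = 2*R*(169 + S))
(-25619 + q(-148))/(x(-213, 76) + ((9805 + 13889) - 12325)) = (-25619 + 108)/(2*76*(169 - 213) + ((9805 + 13889) - 12325)) = -25511/(2*76*(-44) + (23694 - 12325)) = -25511/(-6688 + 11369) = -25511/4681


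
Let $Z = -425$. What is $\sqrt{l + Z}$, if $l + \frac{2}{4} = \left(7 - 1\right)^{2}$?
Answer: $\frac{i \sqrt{1558}}{2} \approx 19.736 i$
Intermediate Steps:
$l = \frac{71}{2}$ ($l = - \frac{1}{2} + \left(7 - 1\right)^{2} = - \frac{1}{2} + 6^{2} = - \frac{1}{2} + 36 = \frac{71}{2} \approx 35.5$)
$\sqrt{l + Z} = \sqrt{\frac{71}{2} - 425} = \sqrt{- \frac{779}{2}} = \frac{i \sqrt{1558}}{2}$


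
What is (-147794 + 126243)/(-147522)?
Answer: 937/6414 ≈ 0.14609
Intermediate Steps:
(-147794 + 126243)/(-147522) = -21551*(-1/147522) = 937/6414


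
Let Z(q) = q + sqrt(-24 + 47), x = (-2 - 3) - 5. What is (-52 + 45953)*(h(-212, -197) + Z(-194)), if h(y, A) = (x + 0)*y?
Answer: 88405326 + 45901*sqrt(23) ≈ 8.8625e+7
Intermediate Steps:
x = -10 (x = -5 - 5 = -10)
h(y, A) = -10*y (h(y, A) = (-10 + 0)*y = -10*y)
Z(q) = q + sqrt(23)
(-52 + 45953)*(h(-212, -197) + Z(-194)) = (-52 + 45953)*(-10*(-212) + (-194 + sqrt(23))) = 45901*(2120 + (-194 + sqrt(23))) = 45901*(1926 + sqrt(23)) = 88405326 + 45901*sqrt(23)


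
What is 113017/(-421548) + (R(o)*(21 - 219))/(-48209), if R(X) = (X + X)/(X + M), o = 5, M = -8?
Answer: -5726658233/20322407532 ≈ -0.28179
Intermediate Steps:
R(X) = 2*X/(-8 + X) (R(X) = (X + X)/(X - 8) = (2*X)/(-8 + X) = 2*X/(-8 + X))
113017/(-421548) + (R(o)*(21 - 219))/(-48209) = 113017/(-421548) + ((2*5/(-8 + 5))*(21 - 219))/(-48209) = 113017*(-1/421548) + ((2*5/(-3))*(-198))*(-1/48209) = -113017/421548 + ((2*5*(-1/3))*(-198))*(-1/48209) = -113017/421548 - 10/3*(-198)*(-1/48209) = -113017/421548 + 660*(-1/48209) = -113017/421548 - 660/48209 = -5726658233/20322407532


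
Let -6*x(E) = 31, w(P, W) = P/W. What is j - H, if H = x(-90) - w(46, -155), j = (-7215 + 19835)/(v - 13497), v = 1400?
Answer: 43050713/11250210 ≈ 3.8267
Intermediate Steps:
x(E) = -31/6 (x(E) = -⅙*31 = -31/6)
j = -12620/12097 (j = (-7215 + 19835)/(1400 - 13497) = 12620/(-12097) = 12620*(-1/12097) = -12620/12097 ≈ -1.0432)
H = -4529/930 (H = -31/6 - 46/(-155) = -31/6 - 46*(-1)/155 = -31/6 - 1*(-46/155) = -31/6 + 46/155 = -4529/930 ≈ -4.8699)
j - H = -12620/12097 - 1*(-4529/930) = -12620/12097 + 4529/930 = 43050713/11250210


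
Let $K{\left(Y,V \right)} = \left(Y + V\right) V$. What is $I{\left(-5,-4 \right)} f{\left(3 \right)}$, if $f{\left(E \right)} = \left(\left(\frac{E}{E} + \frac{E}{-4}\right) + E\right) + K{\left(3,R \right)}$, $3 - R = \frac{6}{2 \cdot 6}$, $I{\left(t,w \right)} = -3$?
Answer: $-51$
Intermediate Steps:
$R = \frac{5}{2}$ ($R = 3 - \frac{6}{2 \cdot 6} = 3 - \frac{6}{12} = 3 - 6 \cdot \frac{1}{12} = 3 - \frac{1}{2} = \frac{5}{2} \approx 2.5$)
$K{\left(Y,V \right)} = V \left(V + Y\right)$ ($K{\left(Y,V \right)} = \left(V + Y\right) V = V \left(V + Y\right)$)
$f{\left(E \right)} = \frac{59}{4} + \frac{3 E}{4}$ ($f{\left(E \right)} = \left(\left(\frac{E}{E} + \frac{E}{-4}\right) + E\right) + \frac{5 \left(\frac{5}{2} + 3\right)}{2} = \left(\left(1 + E \left(- \frac{1}{4}\right)\right) + E\right) + \frac{5}{2} \cdot \frac{11}{2} = \left(\left(1 - \frac{E}{4}\right) + E\right) + \frac{55}{4} = \left(1 + \frac{3 E}{4}\right) + \frac{55}{4} = \frac{59}{4} + \frac{3 E}{4}$)
$I{\left(-5,-4 \right)} f{\left(3 \right)} = - 3 \left(\frac{59}{4} + \frac{3}{4} \cdot 3\right) = - 3 \left(\frac{59}{4} + \frac{9}{4}\right) = \left(-3\right) 17 = -51$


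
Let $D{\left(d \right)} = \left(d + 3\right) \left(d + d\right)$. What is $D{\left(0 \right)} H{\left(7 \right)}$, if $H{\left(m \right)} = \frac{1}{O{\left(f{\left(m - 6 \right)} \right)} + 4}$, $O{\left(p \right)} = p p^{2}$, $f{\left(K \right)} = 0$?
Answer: $0$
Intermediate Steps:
$D{\left(d \right)} = 2 d \left(3 + d\right)$ ($D{\left(d \right)} = \left(3 + d\right) 2 d = 2 d \left(3 + d\right)$)
$O{\left(p \right)} = p^{3}$
$H{\left(m \right)} = \frac{1}{4}$ ($H{\left(m \right)} = \frac{1}{0^{3} + 4} = \frac{1}{0 + 4} = \frac{1}{4}$)
$D{\left(0 \right)} H{\left(7 \right)} = 2 \cdot 0 \left(3 + 0\right) \frac{1}{4} = 2 \cdot 0 \cdot 3 \cdot \frac{1}{4} = 0 \cdot \frac{1}{4} = 0$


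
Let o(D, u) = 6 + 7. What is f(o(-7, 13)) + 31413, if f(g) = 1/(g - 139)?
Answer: 3958037/126 ≈ 31413.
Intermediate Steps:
o(D, u) = 13
f(g) = 1/(-139 + g)
f(o(-7, 13)) + 31413 = 1/(-139 + 13) + 31413 = 1/(-126) + 31413 = -1/126 + 31413 = 3958037/126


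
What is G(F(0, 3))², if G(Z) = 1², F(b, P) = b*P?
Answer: 1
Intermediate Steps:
F(b, P) = P*b
G(Z) = 1
G(F(0, 3))² = 1² = 1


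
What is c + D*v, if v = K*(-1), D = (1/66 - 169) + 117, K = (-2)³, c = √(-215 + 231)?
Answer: -13592/33 ≈ -411.88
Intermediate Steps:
c = 4 (c = √16 = 4)
K = -8
D = -3431/66 (D = (1/66 - 169) + 117 = -11153/66 + 117 = -3431/66 ≈ -51.985)
v = 8 (v = -8*(-1) = 8)
c + D*v = 4 - 3431/66*8 = 4 - 13724/33 = -13592/33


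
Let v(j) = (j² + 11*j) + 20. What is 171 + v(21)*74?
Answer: 51379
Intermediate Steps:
v(j) = 20 + j² + 11*j
171 + v(21)*74 = 171 + (20 + 21² + 11*21)*74 = 171 + (20 + 441 + 231)*74 = 171 + 692*74 = 171 + 51208 = 51379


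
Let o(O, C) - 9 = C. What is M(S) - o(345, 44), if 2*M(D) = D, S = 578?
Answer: 236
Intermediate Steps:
o(O, C) = 9 + C
M(D) = D/2
M(S) - o(345, 44) = (½)*578 - (9 + 44) = 289 - 1*53 = 289 - 53 = 236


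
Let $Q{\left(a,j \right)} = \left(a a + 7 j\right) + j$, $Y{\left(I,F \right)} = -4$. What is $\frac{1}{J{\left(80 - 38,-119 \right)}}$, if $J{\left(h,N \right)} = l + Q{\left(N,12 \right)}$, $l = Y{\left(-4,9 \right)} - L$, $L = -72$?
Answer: $\frac{1}{14325} \approx 6.9808 \cdot 10^{-5}$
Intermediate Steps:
$Q{\left(a,j \right)} = a^{2} + 8 j$ ($Q{\left(a,j \right)} = \left(a^{2} + 7 j\right) + j = a^{2} + 8 j$)
$l = 68$ ($l = -4 - -72 = -4 + 72 = 68$)
$J{\left(h,N \right)} = 164 + N^{2}$ ($J{\left(h,N \right)} = 68 + \left(N^{2} + 8 \cdot 12\right) = 68 + \left(N^{2} + 96\right) = 68 + \left(96 + N^{2}\right) = 164 + N^{2}$)
$\frac{1}{J{\left(80 - 38,-119 \right)}} = \frac{1}{164 + \left(-119\right)^{2}} = \frac{1}{164 + 14161} = \frac{1}{14325}$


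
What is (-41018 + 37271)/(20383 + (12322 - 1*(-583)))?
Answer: -1249/11096 ≈ -0.11256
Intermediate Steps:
(-41018 + 37271)/(20383 + (12322 - 1*(-583))) = -3747/(20383 + (12322 + 583)) = -3747/(20383 + 12905) = -3747/33288 = -3747*1/33288 = -1249/11096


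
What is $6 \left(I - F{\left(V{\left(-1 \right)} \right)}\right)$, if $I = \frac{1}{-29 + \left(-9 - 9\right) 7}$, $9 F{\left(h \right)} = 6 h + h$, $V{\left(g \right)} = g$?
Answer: $\frac{2152}{465} \approx 4.628$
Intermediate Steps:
$F{\left(h \right)} = \frac{7 h}{9}$ ($F{\left(h \right)} = \frac{6 h + h}{9} = \frac{7 h}{9}$)
$I = - \frac{1}{155}$ ($I = \frac{1}{-29 - 126} = \frac{1}{-155} = - \frac{1}{155} \approx -0.0064516$)
$6 \left(I - F{\left(V{\left(-1 \right)} \right)}\right) = 6 \left(- \frac{1}{155} - \frac{7}{9} \left(-1\right)\right) = 6 \left(- \frac{1}{155} - - \frac{7}{9}\right) = 6 \left(- \frac{1}{155} + \frac{7}{9}\right) = 6 \cdot \frac{1076}{1395} = \frac{2152}{465}$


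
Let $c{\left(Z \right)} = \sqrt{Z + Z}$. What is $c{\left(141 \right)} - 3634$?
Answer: $-3634 + \sqrt{282} \approx -3617.2$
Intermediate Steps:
$c{\left(Z \right)} = \sqrt{2} \sqrt{Z}$ ($c{\left(Z \right)} = \sqrt{2 Z} = \sqrt{2} \sqrt{Z}$)
$c{\left(141 \right)} - 3634 = \sqrt{2} \sqrt{141} - 3634 = \sqrt{282} - 3634 = -3634 + \sqrt{282}$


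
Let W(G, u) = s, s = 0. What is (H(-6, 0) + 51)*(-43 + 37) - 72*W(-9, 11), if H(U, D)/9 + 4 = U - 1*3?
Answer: 396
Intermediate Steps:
W(G, u) = 0
H(U, D) = -63 + 9*U (H(U, D) = -36 + 9*(U - 1*3) = -36 + 9*(U - 3) = -36 + 9*(-3 + U) = -36 + (-27 + 9*U) = -63 + 9*U)
(H(-6, 0) + 51)*(-43 + 37) - 72*W(-9, 11) = ((-63 + 9*(-6)) + 51)*(-43 + 37) - 72*0 = ((-63 - 54) + 51)*(-6) + 0 = (-117 + 51)*(-6) + 0 = -66*(-6) + 0 = 396 + 0 = 396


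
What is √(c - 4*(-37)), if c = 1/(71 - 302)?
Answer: √7897197/231 ≈ 12.165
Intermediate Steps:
c = -1/231 (c = 1/(-231) = -1/231 ≈ -0.0043290)
√(c - 4*(-37)) = √(-1/231 - 4*(-37)) = √(-1/231 + 148) = √(34187/231) = √7897197/231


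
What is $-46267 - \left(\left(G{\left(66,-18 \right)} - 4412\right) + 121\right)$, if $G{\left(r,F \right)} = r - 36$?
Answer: $-42006$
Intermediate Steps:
$G{\left(r,F \right)} = -36 + r$
$-46267 - \left(\left(G{\left(66,-18 \right)} - 4412\right) + 121\right) = -46267 - \left(\left(\left(-36 + 66\right) - 4412\right) + 121\right) = -46267 - \left(\left(30 - 4412\right) + 121\right) = -46267 - \left(-4382 + 121\right) = -46267 - -4261 = -46267 + 4261 = -42006$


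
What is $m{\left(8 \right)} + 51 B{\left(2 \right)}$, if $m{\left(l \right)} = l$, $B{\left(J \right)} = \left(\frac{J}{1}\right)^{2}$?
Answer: $212$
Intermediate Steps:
$B{\left(J \right)} = J^{2}$ ($B{\left(J \right)} = \left(J 1\right)^{2} = J^{2}$)
$m{\left(8 \right)} + 51 B{\left(2 \right)} = 8 + 51 \cdot 2^{2} = 8 + 51 \cdot 4 = 8 + 204 = 212$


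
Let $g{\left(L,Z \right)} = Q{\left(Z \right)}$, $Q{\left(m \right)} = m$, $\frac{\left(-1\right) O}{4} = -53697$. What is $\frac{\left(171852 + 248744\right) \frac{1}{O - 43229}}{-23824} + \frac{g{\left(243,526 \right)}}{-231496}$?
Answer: $- \frac{35113200963}{14783991487774} \approx -0.0023751$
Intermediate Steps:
$O = 214788$ ($O = \left(-4\right) \left(-53697\right) = 214788$)
$g{\left(L,Z \right)} = Z$
$\frac{\left(171852 + 248744\right) \frac{1}{O - 43229}}{-23824} + \frac{g{\left(243,526 \right)}}{-231496} = \frac{\left(171852 + 248744\right) \frac{1}{214788 - 43229}}{-23824} + \frac{526}{-231496} = \frac{420596}{171559} \left(- \frac{1}{23824}\right) + 526 \left(- \frac{1}{231496}\right) = 420596 \cdot \frac{1}{171559} \left(- \frac{1}{23824}\right) - \frac{263}{115748} = \frac{420596}{171559} \left(- \frac{1}{23824}\right) - \frac{263}{115748} = - \frac{105149}{1021805404} - \frac{263}{115748} = - \frac{35113200963}{14783991487774}$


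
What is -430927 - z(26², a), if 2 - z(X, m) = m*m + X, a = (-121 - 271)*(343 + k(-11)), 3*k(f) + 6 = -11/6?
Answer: 1442106745171/81 ≈ 1.7804e+10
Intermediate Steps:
k(f) = -47/18 (k(f) = -2 + (-11/6)/3 = -2 + (-11*⅙)/3 = -2 + (⅓)*(-11/6) = -2 - 11/18 = -47/18)
a = -1200892/9 (a = (-121 - 271)*(343 - 47/18) = -392*6127/18 = -1200892/9 ≈ -1.3343e+5)
z(X, m) = 2 - X - m² (z(X, m) = 2 - (m*m + X) = 2 - (m² + X) = 2 - (X + m²) = 2 + (-X - m²) = 2 - X - m²)
-430927 - z(26², a) = -430927 - (2 - 1*26² - (-1200892/9)²) = -430927 - (2 - 1*676 - 1*1442141595664/81) = -430927 - (2 - 676 - 1442141595664/81) = -430927 - 1*(-1442141650258/81) = -430927 + 1442141650258/81 = 1442106745171/81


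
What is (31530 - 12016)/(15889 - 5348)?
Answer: 19514/10541 ≈ 1.8512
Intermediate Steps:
(31530 - 12016)/(15889 - 5348) = 19514/10541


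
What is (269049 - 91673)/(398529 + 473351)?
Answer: 22172/108985 ≈ 0.20344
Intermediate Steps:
(269049 - 91673)/(398529 + 473351) = 177376/871880 = 177376*(1/871880) = 22172/108985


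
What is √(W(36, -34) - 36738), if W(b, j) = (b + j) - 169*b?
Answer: 2*I*√10705 ≈ 206.93*I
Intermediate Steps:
W(b, j) = j - 168*b
√(W(36, -34) - 36738) = √((-34 - 168*36) - 36738) = √((-34 - 6048) - 36738) = √(-6082 - 36738) = √(-42820) = 2*I*√10705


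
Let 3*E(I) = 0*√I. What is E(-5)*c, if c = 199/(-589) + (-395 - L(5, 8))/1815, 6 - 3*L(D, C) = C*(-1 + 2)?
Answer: 0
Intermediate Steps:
L(D, C) = 2 - C/3 (L(D, C) = 2 - C*(-1 + 2)/3 = 2 - C/3)
E(I) = 0 (E(I) = (0*√I)/3 = (⅓)*0 = 0)
c = -1780342/3207105 (c = 199/(-589) + (-395 - (2 - ⅓*8))/1815 = 199*(-1/589) + (-395 - (2 - 8/3))*(1/1815) = -199/589 + (-395 - 1*(-⅔))*(1/1815) = -199/589 + (-395 + ⅔)*(1/1815) = -199/589 - 1183/3*1/1815 = -199/589 - 1183/5445 = -1780342/3207105 ≈ -0.55512)
E(-5)*c = 0*(-1780342/3207105) = 0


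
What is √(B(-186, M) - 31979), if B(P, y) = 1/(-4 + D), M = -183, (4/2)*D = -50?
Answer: 4*I*√1680898/29 ≈ 178.83*I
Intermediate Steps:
D = -25 (D = (½)*(-50) = -25)
B(P, y) = -1/29 (B(P, y) = 1/(-4 - 25) = 1/(-29) = -1/29)
√(B(-186, M) - 31979) = √(-1/29 - 31979) = √(-927392/29) = 4*I*√1680898/29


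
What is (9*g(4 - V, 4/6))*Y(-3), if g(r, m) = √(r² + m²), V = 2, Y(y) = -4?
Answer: -24*√10 ≈ -75.895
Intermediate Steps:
g(r, m) = √(m² + r²)
(9*g(4 - V, 4/6))*Y(-3) = (9*√((4/6)² + (4 - 1*2)²))*(-4) = (9*√((4*(⅙))² + (4 - 2)²))*(-4) = (9*√((⅔)² + 2²))*(-4) = (9*√(4/9 + 4))*(-4) = (9*√(40/9))*(-4) = (9*(2*√10/3))*(-4) = (6*√10)*(-4) = -24*√10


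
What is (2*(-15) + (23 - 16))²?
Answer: 529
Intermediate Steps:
(2*(-15) + (23 - 16))² = (-30 + 7)² = (-23)² = 529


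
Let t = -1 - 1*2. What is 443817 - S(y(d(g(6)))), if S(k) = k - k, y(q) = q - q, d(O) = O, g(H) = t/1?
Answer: 443817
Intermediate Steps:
t = -3 (t = -1 - 2 = -3)
g(H) = -3 (g(H) = -3/1 = -3*1 = -3)
y(q) = 0
S(k) = 0
443817 - S(y(d(g(6)))) = 443817 - 1*0 = 443817 + 0 = 443817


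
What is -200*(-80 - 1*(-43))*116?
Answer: 858400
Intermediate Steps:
-200*(-80 - 1*(-43))*116 = -200*(-80 + 43)*116 = -200*(-37)*116 = 7400*116 = 858400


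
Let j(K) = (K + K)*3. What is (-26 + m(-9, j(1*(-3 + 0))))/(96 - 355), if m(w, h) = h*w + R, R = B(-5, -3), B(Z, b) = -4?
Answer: -132/259 ≈ -0.50965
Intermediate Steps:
R = -4
j(K) = 6*K (j(K) = (2*K)*3 = 6*K)
m(w, h) = -4 + h*w (m(w, h) = h*w - 4 = -4 + h*w)
(-26 + m(-9, j(1*(-3 + 0))))/(96 - 355) = (-26 + (-4 + (6*(1*(-3 + 0)))*(-9)))/(96 - 355) = (-26 + (-4 + (6*(1*(-3)))*(-9)))/(-259) = (-26 + (-4 + (6*(-3))*(-9)))*(-1/259) = (-26 + (-4 - 18*(-9)))*(-1/259) = (-26 + (-4 + 162))*(-1/259) = (-26 + 158)*(-1/259) = 132*(-1/259) = -132/259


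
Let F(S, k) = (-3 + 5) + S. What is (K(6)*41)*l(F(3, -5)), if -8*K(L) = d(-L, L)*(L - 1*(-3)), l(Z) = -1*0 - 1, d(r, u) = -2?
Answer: -369/4 ≈ -92.250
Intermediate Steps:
F(S, k) = 2 + S
l(Z) = -1 (l(Z) = 0 - 1 = -1)
K(L) = ¾ + L/4 (K(L) = -(-1)*(L - 1*(-3))/4 = -(-1)*(L + 3)/4 = -(-1)*(3 + L)/4 = -(-6 - 2*L)/8 = ¾ + L/4)
(K(6)*41)*l(F(3, -5)) = ((¾ + (¼)*6)*41)*(-1) = ((¾ + 3/2)*41)*(-1) = ((9/4)*41)*(-1) = (369/4)*(-1) = -369/4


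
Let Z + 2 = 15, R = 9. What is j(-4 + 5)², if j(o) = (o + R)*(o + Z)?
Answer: 19600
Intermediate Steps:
Z = 13 (Z = -2 + 15 = 13)
j(o) = (9 + o)*(13 + o) (j(o) = (o + 9)*(o + 13) = (9 + o)*(13 + o))
j(-4 + 5)² = (117 + (-4 + 5)² + 22*(-4 + 5))² = (117 + 1² + 22*1)² = (117 + 1 + 22)² = 140² = 19600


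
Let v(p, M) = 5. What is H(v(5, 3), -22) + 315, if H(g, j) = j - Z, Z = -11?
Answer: 304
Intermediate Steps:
H(g, j) = 11 + j (H(g, j) = j - 1*(-11) = j + 11 = 11 + j)
H(v(5, 3), -22) + 315 = (11 - 22) + 315 = -11 + 315 = 304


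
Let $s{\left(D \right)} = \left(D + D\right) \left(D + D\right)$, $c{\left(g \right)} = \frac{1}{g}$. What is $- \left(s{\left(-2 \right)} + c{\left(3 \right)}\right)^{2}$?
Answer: $- \frac{2401}{9} \approx -266.78$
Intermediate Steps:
$s{\left(D \right)} = 4 D^{2}$ ($s{\left(D \right)} = 2 D 2 D = 4 D^{2}$)
$- \left(s{\left(-2 \right)} + c{\left(3 \right)}\right)^{2} = - \left(4 \left(-2\right)^{2} + \frac{1}{3}\right)^{2} = - \left(4 \cdot 4 + \frac{1}{3}\right)^{2} = - \left(16 + \frac{1}{3}\right)^{2} = - \left(\frac{49}{3}\right)^{2} = \left(-1\right) \frac{2401}{9} = - \frac{2401}{9}$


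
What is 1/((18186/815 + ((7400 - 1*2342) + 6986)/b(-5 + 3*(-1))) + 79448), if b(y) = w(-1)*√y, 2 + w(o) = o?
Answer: 237537762255/18883222523714587 - 5999944425*I*√2/37766445047429174 ≈ 1.2579e-5 - 2.2468e-7*I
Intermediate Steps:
w(o) = -2 + o
b(y) = -3*√y (b(y) = (-2 - 1)*√y = -3*√y)
1/((18186/815 + ((7400 - 1*2342) + 6986)/b(-5 + 3*(-1))) + 79448) = 1/((18186/815 + ((7400 - 1*2342) + 6986)/((-3*√(-5 + 3*(-1))))) + 79448) = 1/((18186*(1/815) + ((7400 - 2342) + 6986)/((-3*√(-5 - 3)))) + 79448) = 1/((18186/815 + (5058 + 6986)/((-6*I*√2))) + 79448) = 1/((18186/815 + 12044/((-6*I*√2))) + 79448) = 1/((18186/815 + 12044*(I*√2/12)) + 79448) = 1/((18186/815 + 3011*I*√2/3) + 79448) = 1/(64768306/815 + 3011*I*√2/3)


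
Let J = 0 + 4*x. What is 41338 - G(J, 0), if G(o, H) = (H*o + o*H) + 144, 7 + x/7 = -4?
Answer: 41194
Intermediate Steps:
x = -77 (x = -49 + 7*(-4) = -49 - 28 = -77)
J = -308 (J = 0 + 4*(-77) = 0 - 308 = -308)
G(o, H) = 144 + 2*H*o (G(o, H) = (H*o + H*o) + 144 = 2*H*o + 144 = 144 + 2*H*o)
41338 - G(J, 0) = 41338 - (144 + 2*0*(-308)) = 41338 - (144 + 0) = 41338 - 1*144 = 41338 - 144 = 41194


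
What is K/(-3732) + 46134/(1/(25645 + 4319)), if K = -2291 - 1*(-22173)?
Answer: 2579482212475/1866 ≈ 1.3824e+9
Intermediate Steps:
K = 19882 (K = -2291 + 22173 = 19882)
K/(-3732) + 46134/(1/(25645 + 4319)) = 19882/(-3732) + 46134/(1/(25645 + 4319)) = 19882*(-1/3732) + 46134/(1/29964) = -9941/1866 + 46134/(1/29964) = -9941/1866 + 46134*29964 = -9941/1866 + 1382359176 = 2579482212475/1866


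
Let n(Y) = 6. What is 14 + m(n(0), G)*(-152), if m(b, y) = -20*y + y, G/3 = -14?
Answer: -121282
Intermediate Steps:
G = -42 (G = 3*(-14) = -42)
m(b, y) = -19*y
14 + m(n(0), G)*(-152) = 14 - 19*(-42)*(-152) = 14 + 798*(-152) = 14 - 121296 = -121282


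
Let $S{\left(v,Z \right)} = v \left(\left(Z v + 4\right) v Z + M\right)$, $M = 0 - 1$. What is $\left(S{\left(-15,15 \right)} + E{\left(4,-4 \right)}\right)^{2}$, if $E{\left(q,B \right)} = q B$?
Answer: $556331007376$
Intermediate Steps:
$E{\left(q,B \right)} = B q$
$M = -1$ ($M = 0 - 1 = -1$)
$S{\left(v,Z \right)} = v \left(-1 + Z v \left(4 + Z v\right)\right)$ ($S{\left(v,Z \right)} = v \left(\left(Z v + 4\right) v Z - 1\right) = v \left(\left(4 + Z v\right) v Z - 1\right) = v \left(v \left(4 + Z v\right) Z - 1\right) = v \left(Z v \left(4 + Z v\right) - 1\right) = v \left(-1 + Z v \left(4 + Z v\right)\right)$)
$\left(S{\left(-15,15 \right)} + E{\left(4,-4 \right)}\right)^{2} = \left(- 15 \left(-1 + 15^{2} \left(-15\right)^{2} + 4 \cdot 15 \left(-15\right)\right) - 16\right)^{2} = \left(- 15 \left(-1 + 225 \cdot 225 - 900\right) - 16\right)^{2} = \left(- 15 \left(-1 + 50625 - 900\right) - 16\right)^{2} = \left(\left(-15\right) 49724 - 16\right)^{2} = \left(-745860 - 16\right)^{2} = \left(-745876\right)^{2} = 556331007376$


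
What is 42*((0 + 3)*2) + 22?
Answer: 274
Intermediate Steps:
42*((0 + 3)*2) + 22 = 42*(3*2) + 22 = 42*6 + 22 = 252 + 22 = 274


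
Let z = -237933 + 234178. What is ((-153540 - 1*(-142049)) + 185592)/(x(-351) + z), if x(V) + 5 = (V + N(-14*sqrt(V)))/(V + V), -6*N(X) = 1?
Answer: -733313412/15835013 ≈ -46.310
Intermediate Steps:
N(X) = -1/6 (N(X) = -1/6*1 = -1/6)
x(V) = -5 + (-1/6 + V)/(2*V) (x(V) = -5 + (V - 1/6)/(V + V) = -5 + (-1/6 + V)/((2*V)) = -5 + (-1/6 + V)*(1/(2*V)) = -5 + (-1/6 + V)/(2*V))
z = -3755
((-153540 - 1*(-142049)) + 185592)/(x(-351) + z) = ((-153540 - 1*(-142049)) + 185592)/((1/12)*(-1 - 54*(-351))/(-351) - 3755) = ((-153540 + 142049) + 185592)/((1/12)*(-1/351)*(-1 + 18954) - 3755) = (-11491 + 185592)/((1/12)*(-1/351)*18953 - 3755) = 174101/(-18953/4212 - 3755) = 174101/(-15835013/4212) = 174101*(-4212/15835013) = -733313412/15835013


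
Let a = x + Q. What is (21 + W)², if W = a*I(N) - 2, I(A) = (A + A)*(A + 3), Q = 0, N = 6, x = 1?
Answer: 16129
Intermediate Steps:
I(A) = 2*A*(3 + A) (I(A) = (2*A)*(3 + A) = 2*A*(3 + A))
a = 1 (a = 1 + 0 = 1)
W = 106 (W = 1*(2*6*(3 + 6)) - 2 = 1*(2*6*9) - 2 = 1*108 - 2 = 108 - 2 = 106)
(21 + W)² = (21 + 106)² = 127² = 16129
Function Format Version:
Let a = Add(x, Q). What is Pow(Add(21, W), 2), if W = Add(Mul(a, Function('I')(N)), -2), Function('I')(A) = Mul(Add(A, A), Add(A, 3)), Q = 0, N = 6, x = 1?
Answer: 16129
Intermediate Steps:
Function('I')(A) = Mul(2, A, Add(3, A)) (Function('I')(A) = Mul(Mul(2, A), Add(3, A)) = Mul(2, A, Add(3, A)))
a = 1 (a = Add(1, 0) = 1)
W = 106 (W = Add(Mul(1, Mul(2, 6, Add(3, 6))), -2) = Add(Mul(1, Mul(2, 6, 9)), -2) = Add(Mul(1, 108), -2) = Add(108, -2) = 106)
Pow(Add(21, W), 2) = Pow(Add(21, 106), 2) = Pow(127, 2) = 16129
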